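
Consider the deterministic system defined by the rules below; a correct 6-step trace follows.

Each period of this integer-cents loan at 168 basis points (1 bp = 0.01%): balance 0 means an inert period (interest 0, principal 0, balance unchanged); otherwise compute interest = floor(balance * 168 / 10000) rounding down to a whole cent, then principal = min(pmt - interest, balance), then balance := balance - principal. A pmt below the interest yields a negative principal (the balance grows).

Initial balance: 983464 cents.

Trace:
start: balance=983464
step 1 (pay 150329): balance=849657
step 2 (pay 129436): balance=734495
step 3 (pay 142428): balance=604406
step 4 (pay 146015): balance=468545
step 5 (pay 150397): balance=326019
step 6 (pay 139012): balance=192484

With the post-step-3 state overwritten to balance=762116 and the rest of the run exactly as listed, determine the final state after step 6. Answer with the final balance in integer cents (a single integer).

state after step 3 := balance=762116
step 4 (pay 146015): balance=628904
step 5 (pay 150397): balance=489072
step 6 (pay 139012): balance=358276

358276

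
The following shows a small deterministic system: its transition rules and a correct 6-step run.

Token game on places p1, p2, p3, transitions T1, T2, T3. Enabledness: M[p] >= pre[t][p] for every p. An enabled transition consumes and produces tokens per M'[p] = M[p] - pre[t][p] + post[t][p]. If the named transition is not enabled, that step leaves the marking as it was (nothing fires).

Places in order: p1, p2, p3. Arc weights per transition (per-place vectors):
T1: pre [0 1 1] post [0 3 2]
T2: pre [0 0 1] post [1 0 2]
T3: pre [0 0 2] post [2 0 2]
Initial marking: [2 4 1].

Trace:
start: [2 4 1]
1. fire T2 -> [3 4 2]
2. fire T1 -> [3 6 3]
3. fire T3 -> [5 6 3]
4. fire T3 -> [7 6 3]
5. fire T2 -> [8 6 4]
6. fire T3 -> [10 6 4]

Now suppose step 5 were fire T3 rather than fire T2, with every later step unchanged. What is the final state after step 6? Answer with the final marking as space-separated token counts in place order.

(re-executing from step 5 with the substitution; state before step 5: [7 6 3])
5. fire T3 -> [9 6 3]
6. fire T3 -> [11 6 3]

11 6 3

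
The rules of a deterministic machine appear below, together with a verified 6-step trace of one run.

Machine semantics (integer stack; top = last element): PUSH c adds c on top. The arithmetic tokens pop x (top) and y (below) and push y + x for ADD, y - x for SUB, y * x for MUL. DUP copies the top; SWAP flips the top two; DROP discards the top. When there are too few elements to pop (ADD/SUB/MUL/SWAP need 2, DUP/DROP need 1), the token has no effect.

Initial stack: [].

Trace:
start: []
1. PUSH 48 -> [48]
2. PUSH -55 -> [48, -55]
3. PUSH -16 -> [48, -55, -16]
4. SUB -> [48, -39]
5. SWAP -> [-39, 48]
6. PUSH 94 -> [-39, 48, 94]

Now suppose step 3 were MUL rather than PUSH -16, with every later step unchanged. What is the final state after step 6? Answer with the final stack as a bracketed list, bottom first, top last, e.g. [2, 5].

[-2640, 94]

(re-executing from step 3 with the substitution; state before step 3: [48, -55])
3. MUL -> [-2640]
4. SUB -> [-2640]
5. SWAP -> [-2640]
6. PUSH 94 -> [-2640, 94]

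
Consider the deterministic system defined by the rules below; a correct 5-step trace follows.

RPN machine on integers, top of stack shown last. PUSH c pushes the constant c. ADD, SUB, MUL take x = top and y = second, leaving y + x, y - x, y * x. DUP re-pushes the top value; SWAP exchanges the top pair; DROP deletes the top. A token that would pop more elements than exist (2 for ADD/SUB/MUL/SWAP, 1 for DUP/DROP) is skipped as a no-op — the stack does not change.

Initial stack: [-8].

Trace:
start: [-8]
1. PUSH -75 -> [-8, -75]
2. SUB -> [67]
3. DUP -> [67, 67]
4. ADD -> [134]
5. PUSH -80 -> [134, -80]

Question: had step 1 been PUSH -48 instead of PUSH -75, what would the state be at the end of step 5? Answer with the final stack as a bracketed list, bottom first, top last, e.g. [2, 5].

(re-executing from step 1 with the substitution; state before step 1: [-8])
1. PUSH -48 -> [-8, -48]
2. SUB -> [40]
3. DUP -> [40, 40]
4. ADD -> [80]
5. PUSH -80 -> [80, -80]

[80, -80]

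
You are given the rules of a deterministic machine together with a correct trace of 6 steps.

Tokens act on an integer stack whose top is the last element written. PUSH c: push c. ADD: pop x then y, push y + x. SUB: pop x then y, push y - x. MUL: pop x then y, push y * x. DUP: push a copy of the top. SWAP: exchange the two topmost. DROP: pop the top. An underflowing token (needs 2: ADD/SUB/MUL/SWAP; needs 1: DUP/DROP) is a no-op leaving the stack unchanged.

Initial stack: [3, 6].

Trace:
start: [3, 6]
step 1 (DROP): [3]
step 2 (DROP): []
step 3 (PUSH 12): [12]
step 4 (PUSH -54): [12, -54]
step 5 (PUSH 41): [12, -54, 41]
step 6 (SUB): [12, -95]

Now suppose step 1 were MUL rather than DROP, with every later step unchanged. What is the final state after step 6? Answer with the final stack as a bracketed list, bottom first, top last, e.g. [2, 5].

[12, -95]

(re-executing from step 1 with the substitution; state before step 1: [3, 6])
step 1 (MUL): [18]
step 2 (DROP): []
step 3 (PUSH 12): [12]
step 4 (PUSH -54): [12, -54]
step 5 (PUSH 41): [12, -54, 41]
step 6 (SUB): [12, -95]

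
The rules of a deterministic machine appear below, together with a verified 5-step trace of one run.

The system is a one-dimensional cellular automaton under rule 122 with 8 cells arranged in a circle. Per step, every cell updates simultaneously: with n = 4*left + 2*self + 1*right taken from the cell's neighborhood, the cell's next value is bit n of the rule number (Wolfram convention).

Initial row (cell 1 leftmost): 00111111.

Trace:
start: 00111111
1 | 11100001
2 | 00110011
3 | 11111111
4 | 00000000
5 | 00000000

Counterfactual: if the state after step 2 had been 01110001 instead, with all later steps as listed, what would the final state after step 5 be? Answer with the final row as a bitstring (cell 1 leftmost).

state after step 2 := 01110001
3 | 11011010
4 | 11111101
5 | 00000111

00000111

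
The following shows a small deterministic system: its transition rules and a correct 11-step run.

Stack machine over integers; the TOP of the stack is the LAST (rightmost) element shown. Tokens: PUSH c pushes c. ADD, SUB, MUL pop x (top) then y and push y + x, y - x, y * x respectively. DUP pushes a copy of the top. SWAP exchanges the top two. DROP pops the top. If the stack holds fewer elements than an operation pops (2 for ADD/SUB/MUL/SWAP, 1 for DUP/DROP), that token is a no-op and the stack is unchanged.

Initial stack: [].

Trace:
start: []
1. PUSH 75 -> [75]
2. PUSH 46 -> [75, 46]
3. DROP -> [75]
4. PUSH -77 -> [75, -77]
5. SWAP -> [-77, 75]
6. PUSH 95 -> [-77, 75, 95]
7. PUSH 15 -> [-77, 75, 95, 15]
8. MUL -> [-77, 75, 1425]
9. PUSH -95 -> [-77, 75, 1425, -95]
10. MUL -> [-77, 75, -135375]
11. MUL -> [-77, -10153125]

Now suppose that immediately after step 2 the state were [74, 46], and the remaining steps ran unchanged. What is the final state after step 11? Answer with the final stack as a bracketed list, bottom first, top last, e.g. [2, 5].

state after step 2 := [74, 46]
3. DROP -> [74]
4. PUSH -77 -> [74, -77]
5. SWAP -> [-77, 74]
6. PUSH 95 -> [-77, 74, 95]
7. PUSH 15 -> [-77, 74, 95, 15]
8. MUL -> [-77, 74, 1425]
9. PUSH -95 -> [-77, 74, 1425, -95]
10. MUL -> [-77, 74, -135375]
11. MUL -> [-77, -10017750]

[-77, -10017750]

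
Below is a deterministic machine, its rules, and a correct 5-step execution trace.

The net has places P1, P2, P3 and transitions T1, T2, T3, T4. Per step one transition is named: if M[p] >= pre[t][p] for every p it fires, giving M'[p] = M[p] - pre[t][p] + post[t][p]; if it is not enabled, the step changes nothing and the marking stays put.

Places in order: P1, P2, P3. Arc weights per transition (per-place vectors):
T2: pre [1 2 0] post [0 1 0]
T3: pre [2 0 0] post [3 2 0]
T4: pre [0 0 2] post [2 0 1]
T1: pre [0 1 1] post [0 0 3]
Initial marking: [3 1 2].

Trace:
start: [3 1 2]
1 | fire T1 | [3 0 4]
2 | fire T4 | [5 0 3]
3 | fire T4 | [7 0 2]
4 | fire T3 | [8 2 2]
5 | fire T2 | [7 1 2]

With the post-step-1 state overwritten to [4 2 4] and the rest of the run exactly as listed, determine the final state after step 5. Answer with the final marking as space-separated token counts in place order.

8 3 2

state after step 1 := [4 2 4]
2 | fire T4 | [6 2 3]
3 | fire T4 | [8 2 2]
4 | fire T3 | [9 4 2]
5 | fire T2 | [8 3 2]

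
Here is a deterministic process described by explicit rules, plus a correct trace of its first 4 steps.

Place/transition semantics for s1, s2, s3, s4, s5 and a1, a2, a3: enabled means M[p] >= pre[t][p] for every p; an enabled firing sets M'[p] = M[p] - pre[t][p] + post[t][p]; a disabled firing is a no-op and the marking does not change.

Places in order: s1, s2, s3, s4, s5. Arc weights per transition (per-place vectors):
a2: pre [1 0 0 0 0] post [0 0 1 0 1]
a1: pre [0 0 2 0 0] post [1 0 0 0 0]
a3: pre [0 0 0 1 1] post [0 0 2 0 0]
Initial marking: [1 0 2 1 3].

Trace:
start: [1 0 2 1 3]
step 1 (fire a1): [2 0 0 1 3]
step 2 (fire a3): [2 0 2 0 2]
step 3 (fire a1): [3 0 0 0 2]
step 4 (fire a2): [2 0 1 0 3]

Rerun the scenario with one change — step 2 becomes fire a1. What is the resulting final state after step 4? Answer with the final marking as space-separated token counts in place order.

(re-executing from step 2 with the substitution; state before step 2: [2 0 0 1 3])
step 2 (fire a1): [2 0 0 1 3]
step 3 (fire a1): [2 0 0 1 3]
step 4 (fire a2): [1 0 1 1 4]

1 0 1 1 4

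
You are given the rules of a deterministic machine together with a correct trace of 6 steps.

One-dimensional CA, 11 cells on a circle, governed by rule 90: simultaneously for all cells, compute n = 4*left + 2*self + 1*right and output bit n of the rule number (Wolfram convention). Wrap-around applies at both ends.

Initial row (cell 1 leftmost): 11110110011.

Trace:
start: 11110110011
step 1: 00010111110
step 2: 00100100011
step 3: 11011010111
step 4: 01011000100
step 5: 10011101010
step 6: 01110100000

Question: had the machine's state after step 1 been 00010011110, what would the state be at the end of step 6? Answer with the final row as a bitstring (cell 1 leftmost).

state after step 1 := 00010011110
step 2: 00101110011
step 3: 11001011111
step 4: 01110010000
step 5: 11011101000
step 6: 11010100101

11010100101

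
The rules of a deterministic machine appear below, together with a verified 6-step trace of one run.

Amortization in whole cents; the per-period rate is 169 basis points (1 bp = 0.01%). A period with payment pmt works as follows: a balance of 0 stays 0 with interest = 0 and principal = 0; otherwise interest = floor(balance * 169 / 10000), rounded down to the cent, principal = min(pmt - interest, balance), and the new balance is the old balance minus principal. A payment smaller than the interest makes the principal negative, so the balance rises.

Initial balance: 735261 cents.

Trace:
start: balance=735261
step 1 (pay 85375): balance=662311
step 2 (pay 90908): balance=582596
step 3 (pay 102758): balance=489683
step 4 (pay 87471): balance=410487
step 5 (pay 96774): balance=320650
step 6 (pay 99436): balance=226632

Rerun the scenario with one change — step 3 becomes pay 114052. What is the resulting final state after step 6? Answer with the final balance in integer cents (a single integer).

(re-executing from step 3 with the substitution; state before step 3: balance=582596)
step 3 (pay 114052): balance=478389
step 4 (pay 87471): balance=399002
step 5 (pay 96774): balance=308971
step 6 (pay 99436): balance=214756

214756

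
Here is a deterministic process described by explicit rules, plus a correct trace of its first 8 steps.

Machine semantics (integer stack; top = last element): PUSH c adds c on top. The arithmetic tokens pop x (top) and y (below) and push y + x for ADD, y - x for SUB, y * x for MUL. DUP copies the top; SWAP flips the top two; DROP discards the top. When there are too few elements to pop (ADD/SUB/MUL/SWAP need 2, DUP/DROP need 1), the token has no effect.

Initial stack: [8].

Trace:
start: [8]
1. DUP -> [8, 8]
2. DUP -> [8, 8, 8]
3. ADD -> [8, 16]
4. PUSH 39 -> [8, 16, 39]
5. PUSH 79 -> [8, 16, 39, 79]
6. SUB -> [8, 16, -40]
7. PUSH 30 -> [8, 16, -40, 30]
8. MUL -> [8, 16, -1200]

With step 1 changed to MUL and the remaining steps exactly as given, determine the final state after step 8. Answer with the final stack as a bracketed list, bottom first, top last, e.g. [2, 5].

(re-executing from step 1 with the substitution; state before step 1: [8])
1. MUL -> [8]
2. DUP -> [8, 8]
3. ADD -> [16]
4. PUSH 39 -> [16, 39]
5. PUSH 79 -> [16, 39, 79]
6. SUB -> [16, -40]
7. PUSH 30 -> [16, -40, 30]
8. MUL -> [16, -1200]

[16, -1200]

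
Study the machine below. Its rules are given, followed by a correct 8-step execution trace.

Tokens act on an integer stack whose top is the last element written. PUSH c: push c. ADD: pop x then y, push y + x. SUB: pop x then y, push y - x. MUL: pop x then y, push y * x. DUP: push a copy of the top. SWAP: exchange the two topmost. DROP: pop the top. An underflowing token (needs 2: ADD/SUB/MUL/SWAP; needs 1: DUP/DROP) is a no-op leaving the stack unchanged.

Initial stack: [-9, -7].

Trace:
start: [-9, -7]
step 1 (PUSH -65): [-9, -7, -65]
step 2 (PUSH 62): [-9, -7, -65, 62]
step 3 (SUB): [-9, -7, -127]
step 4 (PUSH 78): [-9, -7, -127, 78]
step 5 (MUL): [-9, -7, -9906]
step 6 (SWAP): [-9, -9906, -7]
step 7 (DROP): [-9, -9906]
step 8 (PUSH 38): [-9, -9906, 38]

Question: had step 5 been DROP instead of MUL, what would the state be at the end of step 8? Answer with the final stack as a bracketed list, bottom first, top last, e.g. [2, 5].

[-9, -127, 38]

(re-executing from step 5 with the substitution; state before step 5: [-9, -7, -127, 78])
step 5 (DROP): [-9, -7, -127]
step 6 (SWAP): [-9, -127, -7]
step 7 (DROP): [-9, -127]
step 8 (PUSH 38): [-9, -127, 38]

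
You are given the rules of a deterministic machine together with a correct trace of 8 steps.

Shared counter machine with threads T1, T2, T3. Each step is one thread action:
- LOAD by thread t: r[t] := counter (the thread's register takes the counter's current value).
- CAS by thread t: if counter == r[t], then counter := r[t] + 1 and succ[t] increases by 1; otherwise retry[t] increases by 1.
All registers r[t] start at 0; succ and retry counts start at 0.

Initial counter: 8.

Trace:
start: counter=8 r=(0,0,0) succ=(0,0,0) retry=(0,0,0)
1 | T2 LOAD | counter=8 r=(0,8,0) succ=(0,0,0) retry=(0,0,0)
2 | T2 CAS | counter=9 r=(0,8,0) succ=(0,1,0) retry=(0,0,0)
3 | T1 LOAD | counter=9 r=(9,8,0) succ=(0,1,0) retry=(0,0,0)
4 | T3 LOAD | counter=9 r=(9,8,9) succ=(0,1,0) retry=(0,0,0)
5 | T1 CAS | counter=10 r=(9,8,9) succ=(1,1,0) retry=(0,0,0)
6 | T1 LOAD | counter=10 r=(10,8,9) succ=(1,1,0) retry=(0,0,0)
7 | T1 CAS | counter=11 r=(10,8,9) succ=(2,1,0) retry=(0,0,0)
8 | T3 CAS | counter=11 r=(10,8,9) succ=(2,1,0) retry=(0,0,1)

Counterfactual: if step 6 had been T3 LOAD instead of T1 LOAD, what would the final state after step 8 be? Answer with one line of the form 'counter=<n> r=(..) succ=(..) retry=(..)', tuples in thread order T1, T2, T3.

counter=11 r=(9,8,10) succ=(1,1,1) retry=(1,0,0)

(re-executing from step 6 with the substitution; state before step 6: counter=10 r=(9,8,9) succ=(1,1,0) retry=(0,0,0))
6 | T3 LOAD | counter=10 r=(9,8,10) succ=(1,1,0) retry=(0,0,0)
7 | T1 CAS | counter=10 r=(9,8,10) succ=(1,1,0) retry=(1,0,0)
8 | T3 CAS | counter=11 r=(9,8,10) succ=(1,1,1) retry=(1,0,0)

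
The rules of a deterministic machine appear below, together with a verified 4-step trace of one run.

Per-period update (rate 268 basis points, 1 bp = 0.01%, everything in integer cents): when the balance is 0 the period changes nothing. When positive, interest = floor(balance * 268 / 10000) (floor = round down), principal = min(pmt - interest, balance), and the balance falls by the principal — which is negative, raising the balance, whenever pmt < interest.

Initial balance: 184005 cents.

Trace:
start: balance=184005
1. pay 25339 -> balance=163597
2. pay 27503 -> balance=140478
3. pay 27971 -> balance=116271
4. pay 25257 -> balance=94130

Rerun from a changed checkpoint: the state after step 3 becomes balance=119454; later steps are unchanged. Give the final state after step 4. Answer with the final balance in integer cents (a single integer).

state after step 3 := balance=119454
4. pay 25257 -> balance=97398

97398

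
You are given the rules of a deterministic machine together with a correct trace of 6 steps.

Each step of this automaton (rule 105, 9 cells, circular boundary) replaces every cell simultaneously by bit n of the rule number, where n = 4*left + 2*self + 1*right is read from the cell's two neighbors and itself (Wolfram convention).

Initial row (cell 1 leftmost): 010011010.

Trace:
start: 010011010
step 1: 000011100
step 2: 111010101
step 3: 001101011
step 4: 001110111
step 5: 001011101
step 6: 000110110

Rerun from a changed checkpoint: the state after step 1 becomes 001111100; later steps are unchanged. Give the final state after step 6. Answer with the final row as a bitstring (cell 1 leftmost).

110101011

state after step 1 := 001111100
step 2: 101000101
step 3: 110010011
step 4: 010000010
step 5: 000111000
step 6: 110101011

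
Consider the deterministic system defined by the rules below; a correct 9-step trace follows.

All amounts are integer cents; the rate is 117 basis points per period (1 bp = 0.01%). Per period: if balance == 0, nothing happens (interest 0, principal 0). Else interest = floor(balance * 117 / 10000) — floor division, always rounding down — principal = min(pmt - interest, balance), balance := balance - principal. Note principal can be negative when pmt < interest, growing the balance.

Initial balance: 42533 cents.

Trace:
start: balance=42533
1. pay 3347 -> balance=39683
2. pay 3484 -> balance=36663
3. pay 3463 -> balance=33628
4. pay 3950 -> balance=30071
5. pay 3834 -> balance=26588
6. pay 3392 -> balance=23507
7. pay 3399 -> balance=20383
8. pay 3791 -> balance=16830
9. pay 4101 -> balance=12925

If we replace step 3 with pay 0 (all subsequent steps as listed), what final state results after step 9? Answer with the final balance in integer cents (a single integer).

(re-executing from step 3 with the substitution; state before step 3: balance=36663)
3. pay 0 -> balance=37091
4. pay 3950 -> balance=33574
5. pay 3834 -> balance=30132
6. pay 3392 -> balance=27092
7. pay 3399 -> balance=24009
8. pay 3791 -> balance=20498
9. pay 4101 -> balance=16636

16636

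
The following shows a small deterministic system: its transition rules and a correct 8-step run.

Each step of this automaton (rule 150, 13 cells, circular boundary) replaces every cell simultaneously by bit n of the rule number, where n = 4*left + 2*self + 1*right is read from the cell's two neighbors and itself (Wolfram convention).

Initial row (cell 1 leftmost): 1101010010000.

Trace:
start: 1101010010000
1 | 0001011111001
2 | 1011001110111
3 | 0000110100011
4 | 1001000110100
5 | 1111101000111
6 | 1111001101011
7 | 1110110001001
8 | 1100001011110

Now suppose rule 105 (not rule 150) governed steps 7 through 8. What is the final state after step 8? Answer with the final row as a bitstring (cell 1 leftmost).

1100001011110

(re-executing steps 7..8 under rule 105; state before step 7: 1111001101011)
7 | 0001001110110
8 | 1100001011110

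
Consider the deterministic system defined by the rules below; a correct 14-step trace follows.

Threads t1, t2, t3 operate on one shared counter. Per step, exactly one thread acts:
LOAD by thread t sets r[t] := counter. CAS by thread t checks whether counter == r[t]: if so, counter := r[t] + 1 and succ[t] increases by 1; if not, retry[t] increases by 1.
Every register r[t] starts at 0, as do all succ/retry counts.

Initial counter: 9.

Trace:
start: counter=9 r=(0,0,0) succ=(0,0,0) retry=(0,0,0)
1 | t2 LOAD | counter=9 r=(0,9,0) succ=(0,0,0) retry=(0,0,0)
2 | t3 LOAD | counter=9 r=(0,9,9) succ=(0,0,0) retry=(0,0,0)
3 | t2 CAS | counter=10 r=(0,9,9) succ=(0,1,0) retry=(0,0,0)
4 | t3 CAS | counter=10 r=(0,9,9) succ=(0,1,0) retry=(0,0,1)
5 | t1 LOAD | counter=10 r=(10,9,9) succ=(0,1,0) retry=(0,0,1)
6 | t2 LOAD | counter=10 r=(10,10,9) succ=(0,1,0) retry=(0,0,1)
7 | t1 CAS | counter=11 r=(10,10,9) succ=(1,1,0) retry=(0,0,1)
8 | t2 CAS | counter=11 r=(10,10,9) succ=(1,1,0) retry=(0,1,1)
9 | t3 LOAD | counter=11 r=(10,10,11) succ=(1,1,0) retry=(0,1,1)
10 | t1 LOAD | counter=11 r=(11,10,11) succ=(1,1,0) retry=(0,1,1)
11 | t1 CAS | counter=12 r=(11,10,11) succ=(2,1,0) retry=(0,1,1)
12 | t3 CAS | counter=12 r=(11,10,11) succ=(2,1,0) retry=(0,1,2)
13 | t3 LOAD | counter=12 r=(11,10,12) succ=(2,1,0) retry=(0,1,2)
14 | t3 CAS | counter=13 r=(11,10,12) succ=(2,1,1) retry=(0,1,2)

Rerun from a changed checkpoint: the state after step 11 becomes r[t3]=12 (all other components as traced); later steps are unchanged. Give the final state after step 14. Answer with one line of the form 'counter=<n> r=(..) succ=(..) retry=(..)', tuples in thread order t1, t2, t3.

counter=14 r=(11,10,13) succ=(2,1,2) retry=(0,1,1)

state after step 11 := counter=12 r=(11,10,12) succ=(2,1,0) retry=(0,1,1)
12 | t3 CAS | counter=13 r=(11,10,12) succ=(2,1,1) retry=(0,1,1)
13 | t3 LOAD | counter=13 r=(11,10,13) succ=(2,1,1) retry=(0,1,1)
14 | t3 CAS | counter=14 r=(11,10,13) succ=(2,1,2) retry=(0,1,1)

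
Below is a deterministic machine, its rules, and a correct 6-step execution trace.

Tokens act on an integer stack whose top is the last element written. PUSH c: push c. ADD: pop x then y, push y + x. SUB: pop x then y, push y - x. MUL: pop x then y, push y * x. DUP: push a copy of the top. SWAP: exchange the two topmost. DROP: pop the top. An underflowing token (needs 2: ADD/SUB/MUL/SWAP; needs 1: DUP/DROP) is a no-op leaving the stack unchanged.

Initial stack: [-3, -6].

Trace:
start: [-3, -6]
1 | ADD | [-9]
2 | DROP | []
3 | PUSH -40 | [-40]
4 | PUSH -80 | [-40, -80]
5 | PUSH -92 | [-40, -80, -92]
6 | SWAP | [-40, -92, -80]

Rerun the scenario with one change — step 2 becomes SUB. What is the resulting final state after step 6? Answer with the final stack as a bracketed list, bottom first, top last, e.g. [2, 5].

[-9, -40, -92, -80]

(re-executing from step 2 with the substitution; state before step 2: [-9])
2 | SUB | [-9]
3 | PUSH -40 | [-9, -40]
4 | PUSH -80 | [-9, -40, -80]
5 | PUSH -92 | [-9, -40, -80, -92]
6 | SWAP | [-9, -40, -92, -80]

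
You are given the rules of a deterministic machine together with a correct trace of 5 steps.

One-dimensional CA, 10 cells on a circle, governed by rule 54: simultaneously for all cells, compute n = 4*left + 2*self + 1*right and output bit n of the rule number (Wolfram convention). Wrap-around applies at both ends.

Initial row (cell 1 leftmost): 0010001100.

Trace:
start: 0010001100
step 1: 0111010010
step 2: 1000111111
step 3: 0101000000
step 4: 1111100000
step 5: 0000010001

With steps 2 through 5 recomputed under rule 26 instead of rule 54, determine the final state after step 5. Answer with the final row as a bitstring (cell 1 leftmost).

(re-executing steps 2..5 under rule 26; state before step 2: 0111010010)
step 2: 1100001101
step 3: 0010011001
step 4: 1101110110
step 5: 1001000100

1001000100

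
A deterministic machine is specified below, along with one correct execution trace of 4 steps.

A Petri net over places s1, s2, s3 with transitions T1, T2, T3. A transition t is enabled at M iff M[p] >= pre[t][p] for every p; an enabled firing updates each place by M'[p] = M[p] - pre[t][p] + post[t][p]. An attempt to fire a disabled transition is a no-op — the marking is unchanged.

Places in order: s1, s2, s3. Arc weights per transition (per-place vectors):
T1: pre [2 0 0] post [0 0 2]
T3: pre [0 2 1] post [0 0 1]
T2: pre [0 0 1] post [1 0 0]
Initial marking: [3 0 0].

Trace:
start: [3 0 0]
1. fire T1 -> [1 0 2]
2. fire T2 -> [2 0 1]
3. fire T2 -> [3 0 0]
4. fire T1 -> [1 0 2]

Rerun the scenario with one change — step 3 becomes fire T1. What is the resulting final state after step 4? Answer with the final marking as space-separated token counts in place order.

(re-executing from step 3 with the substitution; state before step 3: [2 0 1])
3. fire T1 -> [0 0 3]
4. fire T1 -> [0 0 3]

0 0 3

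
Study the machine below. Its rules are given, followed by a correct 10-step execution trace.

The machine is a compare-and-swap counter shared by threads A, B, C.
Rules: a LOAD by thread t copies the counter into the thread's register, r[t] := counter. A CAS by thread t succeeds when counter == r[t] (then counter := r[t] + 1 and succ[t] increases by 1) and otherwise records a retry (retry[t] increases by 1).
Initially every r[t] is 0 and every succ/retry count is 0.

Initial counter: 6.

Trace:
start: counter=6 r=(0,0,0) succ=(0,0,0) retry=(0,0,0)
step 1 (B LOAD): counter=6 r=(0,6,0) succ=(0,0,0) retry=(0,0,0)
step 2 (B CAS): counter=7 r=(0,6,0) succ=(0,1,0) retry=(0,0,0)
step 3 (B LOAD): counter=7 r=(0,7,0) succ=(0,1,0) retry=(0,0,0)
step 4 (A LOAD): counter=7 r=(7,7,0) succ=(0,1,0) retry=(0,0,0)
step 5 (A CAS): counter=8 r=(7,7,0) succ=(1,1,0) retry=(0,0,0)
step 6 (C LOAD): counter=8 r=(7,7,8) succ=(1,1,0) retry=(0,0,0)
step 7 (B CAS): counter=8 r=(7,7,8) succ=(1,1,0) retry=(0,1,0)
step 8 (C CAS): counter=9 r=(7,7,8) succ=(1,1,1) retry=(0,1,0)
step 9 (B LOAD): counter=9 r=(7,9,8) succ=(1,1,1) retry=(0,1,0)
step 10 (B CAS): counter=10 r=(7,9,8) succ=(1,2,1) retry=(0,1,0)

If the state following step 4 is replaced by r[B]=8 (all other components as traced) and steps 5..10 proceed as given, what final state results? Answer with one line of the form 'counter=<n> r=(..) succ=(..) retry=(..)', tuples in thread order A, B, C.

state after step 4 := counter=7 r=(7,8,0) succ=(0,1,0) retry=(0,0,0)
step 5 (A CAS): counter=8 r=(7,8,0) succ=(1,1,0) retry=(0,0,0)
step 6 (C LOAD): counter=8 r=(7,8,8) succ=(1,1,0) retry=(0,0,0)
step 7 (B CAS): counter=9 r=(7,8,8) succ=(1,2,0) retry=(0,0,0)
step 8 (C CAS): counter=9 r=(7,8,8) succ=(1,2,0) retry=(0,0,1)
step 9 (B LOAD): counter=9 r=(7,9,8) succ=(1,2,0) retry=(0,0,1)
step 10 (B CAS): counter=10 r=(7,9,8) succ=(1,3,0) retry=(0,0,1)

counter=10 r=(7,9,8) succ=(1,3,0) retry=(0,0,1)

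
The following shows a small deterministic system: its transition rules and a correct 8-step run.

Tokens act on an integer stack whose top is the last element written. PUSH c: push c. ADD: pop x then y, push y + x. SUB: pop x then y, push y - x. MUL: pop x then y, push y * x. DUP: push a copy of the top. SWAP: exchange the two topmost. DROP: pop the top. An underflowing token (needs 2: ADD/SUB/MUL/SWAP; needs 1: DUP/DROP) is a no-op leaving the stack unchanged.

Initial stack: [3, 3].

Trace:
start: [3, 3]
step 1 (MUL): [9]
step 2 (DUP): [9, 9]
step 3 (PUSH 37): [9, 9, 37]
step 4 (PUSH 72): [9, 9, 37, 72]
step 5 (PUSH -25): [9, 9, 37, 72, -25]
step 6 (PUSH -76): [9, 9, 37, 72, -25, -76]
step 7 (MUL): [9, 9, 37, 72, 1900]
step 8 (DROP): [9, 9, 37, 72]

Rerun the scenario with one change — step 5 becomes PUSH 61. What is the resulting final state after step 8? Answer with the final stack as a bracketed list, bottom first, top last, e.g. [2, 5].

[9, 9, 37, 72]

(re-executing from step 5 with the substitution; state before step 5: [9, 9, 37, 72])
step 5 (PUSH 61): [9, 9, 37, 72, 61]
step 6 (PUSH -76): [9, 9, 37, 72, 61, -76]
step 7 (MUL): [9, 9, 37, 72, -4636]
step 8 (DROP): [9, 9, 37, 72]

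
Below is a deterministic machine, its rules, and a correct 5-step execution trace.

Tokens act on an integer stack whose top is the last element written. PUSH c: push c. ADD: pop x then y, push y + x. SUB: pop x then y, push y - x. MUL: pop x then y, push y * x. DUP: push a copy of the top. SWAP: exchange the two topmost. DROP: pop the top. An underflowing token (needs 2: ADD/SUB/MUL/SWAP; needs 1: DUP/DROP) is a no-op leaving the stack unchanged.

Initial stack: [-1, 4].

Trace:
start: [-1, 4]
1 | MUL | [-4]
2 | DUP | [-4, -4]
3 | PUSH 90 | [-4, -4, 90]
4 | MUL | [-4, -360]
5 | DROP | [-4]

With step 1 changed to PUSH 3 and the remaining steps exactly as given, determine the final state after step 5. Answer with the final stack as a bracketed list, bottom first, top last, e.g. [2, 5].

[-1, 4, 3]

(re-executing from step 1 with the substitution; state before step 1: [-1, 4])
1 | PUSH 3 | [-1, 4, 3]
2 | DUP | [-1, 4, 3, 3]
3 | PUSH 90 | [-1, 4, 3, 3, 90]
4 | MUL | [-1, 4, 3, 270]
5 | DROP | [-1, 4, 3]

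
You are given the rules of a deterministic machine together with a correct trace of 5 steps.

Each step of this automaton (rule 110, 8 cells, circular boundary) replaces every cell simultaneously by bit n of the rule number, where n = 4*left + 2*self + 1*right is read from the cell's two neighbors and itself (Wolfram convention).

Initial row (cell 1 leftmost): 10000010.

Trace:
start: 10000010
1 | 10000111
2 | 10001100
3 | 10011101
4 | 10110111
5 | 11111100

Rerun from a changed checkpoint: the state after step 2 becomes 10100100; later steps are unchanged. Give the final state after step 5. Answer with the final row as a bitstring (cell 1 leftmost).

state after step 2 := 10100100
3 | 11101101
4 | 00111111
5 | 01100001

01100001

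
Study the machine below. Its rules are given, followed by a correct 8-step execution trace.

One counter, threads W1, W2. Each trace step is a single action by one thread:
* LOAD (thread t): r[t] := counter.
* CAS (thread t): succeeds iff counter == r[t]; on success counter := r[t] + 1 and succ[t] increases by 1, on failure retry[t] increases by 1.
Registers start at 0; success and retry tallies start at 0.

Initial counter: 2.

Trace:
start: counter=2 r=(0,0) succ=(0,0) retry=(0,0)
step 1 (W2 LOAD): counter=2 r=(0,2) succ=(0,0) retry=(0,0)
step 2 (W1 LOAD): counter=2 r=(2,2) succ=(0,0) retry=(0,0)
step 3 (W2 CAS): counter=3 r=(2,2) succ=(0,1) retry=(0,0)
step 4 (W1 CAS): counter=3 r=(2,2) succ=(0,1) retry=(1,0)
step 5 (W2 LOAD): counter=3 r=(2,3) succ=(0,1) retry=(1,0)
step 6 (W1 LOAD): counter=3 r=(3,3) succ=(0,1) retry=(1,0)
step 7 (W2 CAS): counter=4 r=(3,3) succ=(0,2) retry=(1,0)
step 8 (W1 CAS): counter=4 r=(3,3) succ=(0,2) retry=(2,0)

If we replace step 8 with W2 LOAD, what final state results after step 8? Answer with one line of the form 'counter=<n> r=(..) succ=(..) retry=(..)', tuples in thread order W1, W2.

counter=4 r=(3,4) succ=(0,2) retry=(1,0)

(re-executing from step 8 with the substitution; state before step 8: counter=4 r=(3,3) succ=(0,2) retry=(1,0))
step 8 (W2 LOAD): counter=4 r=(3,4) succ=(0,2) retry=(1,0)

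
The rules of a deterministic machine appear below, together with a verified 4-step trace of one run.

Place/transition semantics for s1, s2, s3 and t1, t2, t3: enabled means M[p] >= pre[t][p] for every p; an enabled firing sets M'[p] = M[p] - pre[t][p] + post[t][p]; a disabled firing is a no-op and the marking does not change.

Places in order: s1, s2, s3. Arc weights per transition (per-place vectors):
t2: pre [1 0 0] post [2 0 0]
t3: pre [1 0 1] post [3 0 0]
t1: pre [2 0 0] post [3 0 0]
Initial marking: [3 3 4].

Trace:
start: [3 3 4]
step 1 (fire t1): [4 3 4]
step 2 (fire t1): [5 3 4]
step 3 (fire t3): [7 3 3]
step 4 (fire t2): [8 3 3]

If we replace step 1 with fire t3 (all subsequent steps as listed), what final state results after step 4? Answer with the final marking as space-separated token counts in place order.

(re-executing from step 1 with the substitution; state before step 1: [3 3 4])
step 1 (fire t3): [5 3 3]
step 2 (fire t1): [6 3 3]
step 3 (fire t3): [8 3 2]
step 4 (fire t2): [9 3 2]

9 3 2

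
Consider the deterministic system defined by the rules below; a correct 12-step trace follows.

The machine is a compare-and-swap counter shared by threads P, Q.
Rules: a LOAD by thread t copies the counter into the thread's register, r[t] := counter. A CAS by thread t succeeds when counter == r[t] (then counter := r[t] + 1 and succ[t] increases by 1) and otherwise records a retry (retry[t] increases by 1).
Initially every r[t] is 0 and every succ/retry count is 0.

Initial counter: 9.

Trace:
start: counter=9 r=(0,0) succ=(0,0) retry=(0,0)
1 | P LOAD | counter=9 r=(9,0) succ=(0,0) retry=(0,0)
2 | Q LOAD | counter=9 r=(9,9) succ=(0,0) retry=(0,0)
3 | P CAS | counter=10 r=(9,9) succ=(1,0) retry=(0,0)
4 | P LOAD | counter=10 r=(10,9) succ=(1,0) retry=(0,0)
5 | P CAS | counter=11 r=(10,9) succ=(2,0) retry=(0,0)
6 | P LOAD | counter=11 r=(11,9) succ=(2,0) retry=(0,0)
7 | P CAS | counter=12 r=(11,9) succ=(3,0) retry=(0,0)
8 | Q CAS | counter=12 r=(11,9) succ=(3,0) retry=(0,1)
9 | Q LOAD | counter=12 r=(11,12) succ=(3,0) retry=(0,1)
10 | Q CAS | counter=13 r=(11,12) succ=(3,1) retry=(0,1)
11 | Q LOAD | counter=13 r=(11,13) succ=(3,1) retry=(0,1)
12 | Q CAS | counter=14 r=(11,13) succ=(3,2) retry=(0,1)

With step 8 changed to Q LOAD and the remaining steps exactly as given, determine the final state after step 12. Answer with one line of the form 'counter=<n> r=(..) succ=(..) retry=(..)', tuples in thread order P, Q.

counter=14 r=(11,13) succ=(3,2) retry=(0,0)

(re-executing from step 8 with the substitution; state before step 8: counter=12 r=(11,9) succ=(3,0) retry=(0,0))
8 | Q LOAD | counter=12 r=(11,12) succ=(3,0) retry=(0,0)
9 | Q LOAD | counter=12 r=(11,12) succ=(3,0) retry=(0,0)
10 | Q CAS | counter=13 r=(11,12) succ=(3,1) retry=(0,0)
11 | Q LOAD | counter=13 r=(11,13) succ=(3,1) retry=(0,0)
12 | Q CAS | counter=14 r=(11,13) succ=(3,2) retry=(0,0)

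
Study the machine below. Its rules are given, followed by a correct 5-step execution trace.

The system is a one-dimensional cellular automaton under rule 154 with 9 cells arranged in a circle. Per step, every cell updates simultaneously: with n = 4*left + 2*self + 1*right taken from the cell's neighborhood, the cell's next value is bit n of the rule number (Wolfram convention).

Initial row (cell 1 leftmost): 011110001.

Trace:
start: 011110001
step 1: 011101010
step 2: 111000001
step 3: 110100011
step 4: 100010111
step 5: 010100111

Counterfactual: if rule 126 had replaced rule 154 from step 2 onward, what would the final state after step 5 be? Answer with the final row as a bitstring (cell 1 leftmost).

111111001

(re-executing steps 2..5 under rule 126; state before step 2: 011101010)
step 2: 110111111
step 3: 011100000
step 4: 110110000
step 5: 111111001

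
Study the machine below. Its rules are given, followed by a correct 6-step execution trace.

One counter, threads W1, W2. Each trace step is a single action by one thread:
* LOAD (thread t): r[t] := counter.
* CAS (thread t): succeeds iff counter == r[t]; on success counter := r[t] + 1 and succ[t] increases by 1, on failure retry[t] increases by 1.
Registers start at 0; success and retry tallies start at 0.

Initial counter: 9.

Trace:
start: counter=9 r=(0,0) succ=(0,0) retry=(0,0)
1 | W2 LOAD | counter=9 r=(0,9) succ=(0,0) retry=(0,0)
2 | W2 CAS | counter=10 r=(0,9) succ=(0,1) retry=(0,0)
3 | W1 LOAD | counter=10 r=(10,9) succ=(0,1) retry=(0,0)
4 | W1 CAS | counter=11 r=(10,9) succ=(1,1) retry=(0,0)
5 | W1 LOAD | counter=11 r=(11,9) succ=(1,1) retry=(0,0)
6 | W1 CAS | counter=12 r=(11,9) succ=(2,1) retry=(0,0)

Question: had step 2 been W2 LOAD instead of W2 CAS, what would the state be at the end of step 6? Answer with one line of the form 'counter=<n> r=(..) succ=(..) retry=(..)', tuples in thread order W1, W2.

(re-executing from step 2 with the substitution; state before step 2: counter=9 r=(0,9) succ=(0,0) retry=(0,0))
2 | W2 LOAD | counter=9 r=(0,9) succ=(0,0) retry=(0,0)
3 | W1 LOAD | counter=9 r=(9,9) succ=(0,0) retry=(0,0)
4 | W1 CAS | counter=10 r=(9,9) succ=(1,0) retry=(0,0)
5 | W1 LOAD | counter=10 r=(10,9) succ=(1,0) retry=(0,0)
6 | W1 CAS | counter=11 r=(10,9) succ=(2,0) retry=(0,0)

counter=11 r=(10,9) succ=(2,0) retry=(0,0)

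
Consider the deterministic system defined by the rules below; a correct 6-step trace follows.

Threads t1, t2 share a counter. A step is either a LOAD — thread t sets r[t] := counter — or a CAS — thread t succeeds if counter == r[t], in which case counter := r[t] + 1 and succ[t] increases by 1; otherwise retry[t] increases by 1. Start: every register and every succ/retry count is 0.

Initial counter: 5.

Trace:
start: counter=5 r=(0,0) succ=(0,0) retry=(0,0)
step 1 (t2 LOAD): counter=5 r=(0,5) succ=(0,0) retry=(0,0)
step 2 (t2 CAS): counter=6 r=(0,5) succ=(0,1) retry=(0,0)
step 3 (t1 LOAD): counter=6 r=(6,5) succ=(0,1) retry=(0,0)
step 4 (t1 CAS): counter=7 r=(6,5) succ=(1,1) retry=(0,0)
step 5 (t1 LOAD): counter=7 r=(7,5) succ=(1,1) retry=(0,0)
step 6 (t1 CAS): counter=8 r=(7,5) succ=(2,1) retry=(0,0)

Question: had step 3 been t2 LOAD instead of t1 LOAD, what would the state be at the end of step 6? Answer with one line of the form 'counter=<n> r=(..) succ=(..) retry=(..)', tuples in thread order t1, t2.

(re-executing from step 3 with the substitution; state before step 3: counter=6 r=(0,5) succ=(0,1) retry=(0,0))
step 3 (t2 LOAD): counter=6 r=(0,6) succ=(0,1) retry=(0,0)
step 4 (t1 CAS): counter=6 r=(0,6) succ=(0,1) retry=(1,0)
step 5 (t1 LOAD): counter=6 r=(6,6) succ=(0,1) retry=(1,0)
step 6 (t1 CAS): counter=7 r=(6,6) succ=(1,1) retry=(1,0)

counter=7 r=(6,6) succ=(1,1) retry=(1,0)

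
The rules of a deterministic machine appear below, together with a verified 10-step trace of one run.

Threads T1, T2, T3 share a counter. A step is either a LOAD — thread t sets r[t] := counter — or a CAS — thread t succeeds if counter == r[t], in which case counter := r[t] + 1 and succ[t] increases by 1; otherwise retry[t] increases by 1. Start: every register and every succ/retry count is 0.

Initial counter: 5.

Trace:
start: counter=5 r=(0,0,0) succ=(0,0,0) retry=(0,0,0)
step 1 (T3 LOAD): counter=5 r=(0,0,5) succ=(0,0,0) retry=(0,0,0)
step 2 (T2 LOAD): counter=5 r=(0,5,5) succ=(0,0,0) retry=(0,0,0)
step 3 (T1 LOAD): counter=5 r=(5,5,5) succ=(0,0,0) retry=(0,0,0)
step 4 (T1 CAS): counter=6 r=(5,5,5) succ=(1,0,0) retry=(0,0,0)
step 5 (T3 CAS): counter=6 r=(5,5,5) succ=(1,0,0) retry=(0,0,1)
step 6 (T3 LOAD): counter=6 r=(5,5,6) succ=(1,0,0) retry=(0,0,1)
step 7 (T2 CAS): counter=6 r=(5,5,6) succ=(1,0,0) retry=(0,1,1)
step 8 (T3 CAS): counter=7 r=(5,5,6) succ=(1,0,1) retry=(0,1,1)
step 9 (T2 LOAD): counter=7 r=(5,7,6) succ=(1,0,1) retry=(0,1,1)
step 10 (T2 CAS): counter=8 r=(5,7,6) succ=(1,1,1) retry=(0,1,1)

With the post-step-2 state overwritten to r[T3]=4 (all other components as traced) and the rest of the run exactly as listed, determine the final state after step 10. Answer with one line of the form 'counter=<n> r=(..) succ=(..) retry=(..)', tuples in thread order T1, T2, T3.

state after step 2 := counter=5 r=(0,5,4) succ=(0,0,0) retry=(0,0,0)
step 3 (T1 LOAD): counter=5 r=(5,5,4) succ=(0,0,0) retry=(0,0,0)
step 4 (T1 CAS): counter=6 r=(5,5,4) succ=(1,0,0) retry=(0,0,0)
step 5 (T3 CAS): counter=6 r=(5,5,4) succ=(1,0,0) retry=(0,0,1)
step 6 (T3 LOAD): counter=6 r=(5,5,6) succ=(1,0,0) retry=(0,0,1)
step 7 (T2 CAS): counter=6 r=(5,5,6) succ=(1,0,0) retry=(0,1,1)
step 8 (T3 CAS): counter=7 r=(5,5,6) succ=(1,0,1) retry=(0,1,1)
step 9 (T2 LOAD): counter=7 r=(5,7,6) succ=(1,0,1) retry=(0,1,1)
step 10 (T2 CAS): counter=8 r=(5,7,6) succ=(1,1,1) retry=(0,1,1)

counter=8 r=(5,7,6) succ=(1,1,1) retry=(0,1,1)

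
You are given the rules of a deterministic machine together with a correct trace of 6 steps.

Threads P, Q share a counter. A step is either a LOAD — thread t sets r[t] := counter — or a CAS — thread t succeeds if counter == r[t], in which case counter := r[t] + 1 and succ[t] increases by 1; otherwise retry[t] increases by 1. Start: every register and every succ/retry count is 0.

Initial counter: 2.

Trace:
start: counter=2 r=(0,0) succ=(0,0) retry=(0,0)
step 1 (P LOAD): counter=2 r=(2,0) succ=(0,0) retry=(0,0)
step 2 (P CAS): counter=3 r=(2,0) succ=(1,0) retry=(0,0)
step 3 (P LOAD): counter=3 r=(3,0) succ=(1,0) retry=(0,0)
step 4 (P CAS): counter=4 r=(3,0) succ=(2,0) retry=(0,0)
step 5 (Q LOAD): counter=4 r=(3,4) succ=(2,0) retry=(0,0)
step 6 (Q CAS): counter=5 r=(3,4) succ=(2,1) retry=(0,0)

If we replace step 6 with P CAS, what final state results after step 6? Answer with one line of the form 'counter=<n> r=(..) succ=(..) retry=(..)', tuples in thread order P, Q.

(re-executing from step 6 with the substitution; state before step 6: counter=4 r=(3,4) succ=(2,0) retry=(0,0))
step 6 (P CAS): counter=4 r=(3,4) succ=(2,0) retry=(1,0)

counter=4 r=(3,4) succ=(2,0) retry=(1,0)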